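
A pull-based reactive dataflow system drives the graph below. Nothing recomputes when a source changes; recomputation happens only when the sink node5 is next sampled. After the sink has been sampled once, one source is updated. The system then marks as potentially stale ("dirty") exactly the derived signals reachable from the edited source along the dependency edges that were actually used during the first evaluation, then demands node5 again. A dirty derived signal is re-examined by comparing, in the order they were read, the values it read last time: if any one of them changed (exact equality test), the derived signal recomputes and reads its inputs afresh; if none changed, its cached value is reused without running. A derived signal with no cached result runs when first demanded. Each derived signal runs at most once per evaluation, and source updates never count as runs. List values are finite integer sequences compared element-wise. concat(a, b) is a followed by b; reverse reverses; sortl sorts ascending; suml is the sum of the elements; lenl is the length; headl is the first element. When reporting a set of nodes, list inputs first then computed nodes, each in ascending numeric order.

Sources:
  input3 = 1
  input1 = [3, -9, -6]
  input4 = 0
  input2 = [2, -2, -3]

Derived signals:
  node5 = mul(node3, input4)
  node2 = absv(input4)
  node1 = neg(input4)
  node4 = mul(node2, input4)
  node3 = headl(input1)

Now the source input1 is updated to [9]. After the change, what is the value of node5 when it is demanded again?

New value of node5: 0.

First evaluation (everything demanded from the output):
  node3 = headl([3, -9, -6]) = 3
  node5 = mul(3, 0) = 0

Propagation after the edit:
  node3: runs — input1 [3, -9, -6]->[9]; result 9.
  node5: runs — node3 3->9; result 0 (same value as before).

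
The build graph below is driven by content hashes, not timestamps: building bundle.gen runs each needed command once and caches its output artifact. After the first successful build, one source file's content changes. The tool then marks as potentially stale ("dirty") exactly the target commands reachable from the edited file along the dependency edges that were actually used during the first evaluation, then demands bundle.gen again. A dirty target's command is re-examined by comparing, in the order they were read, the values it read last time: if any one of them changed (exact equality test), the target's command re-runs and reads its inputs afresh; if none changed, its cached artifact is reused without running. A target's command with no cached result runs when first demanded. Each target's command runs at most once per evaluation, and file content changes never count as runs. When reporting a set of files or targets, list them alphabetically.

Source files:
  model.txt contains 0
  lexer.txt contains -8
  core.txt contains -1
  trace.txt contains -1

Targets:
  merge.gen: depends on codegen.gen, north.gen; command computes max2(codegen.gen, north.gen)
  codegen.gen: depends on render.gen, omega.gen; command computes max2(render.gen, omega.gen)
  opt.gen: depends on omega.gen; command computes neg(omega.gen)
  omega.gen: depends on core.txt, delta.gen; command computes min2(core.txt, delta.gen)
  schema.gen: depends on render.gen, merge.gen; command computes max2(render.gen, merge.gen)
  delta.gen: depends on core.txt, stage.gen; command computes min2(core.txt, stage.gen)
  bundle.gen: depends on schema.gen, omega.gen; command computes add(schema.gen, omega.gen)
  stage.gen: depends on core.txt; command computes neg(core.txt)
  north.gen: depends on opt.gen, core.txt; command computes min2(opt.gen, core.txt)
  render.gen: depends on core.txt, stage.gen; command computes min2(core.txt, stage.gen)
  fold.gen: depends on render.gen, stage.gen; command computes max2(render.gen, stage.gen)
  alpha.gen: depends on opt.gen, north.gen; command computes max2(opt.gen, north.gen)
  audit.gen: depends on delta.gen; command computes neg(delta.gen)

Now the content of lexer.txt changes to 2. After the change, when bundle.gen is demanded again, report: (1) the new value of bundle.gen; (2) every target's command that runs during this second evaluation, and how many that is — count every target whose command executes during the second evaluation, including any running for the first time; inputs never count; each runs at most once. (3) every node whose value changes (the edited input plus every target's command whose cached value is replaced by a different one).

bundle.gen now evaluates to -2.
Run set: none (0 run).
Changed values: lexer.txt.
The important point: nothing the output needs ever reads lexer.txt, so the edit is invisible to it.

Initial pass — values computed on the first demand:
  stage.gen = neg(-1) = 1
  delta.gen = min2(-1, 1) = -1
  omega.gen = min2(-1, -1) = -1
  opt.gen = neg(-1) = 1
  north.gen = min2(1, -1) = -1
  render.gen = min2(-1, 1) = -1
  codegen.gen = max2(-1, -1) = -1
  merge.gen = max2(-1, -1) = -1
  schema.gen = max2(-1, -1) = -1
  bundle.gen = add(-1, -1) = -2

Second demand — change propagation:
  no demanded computation ever read lexer.txt, so the edit dirties nothing and nothing runs.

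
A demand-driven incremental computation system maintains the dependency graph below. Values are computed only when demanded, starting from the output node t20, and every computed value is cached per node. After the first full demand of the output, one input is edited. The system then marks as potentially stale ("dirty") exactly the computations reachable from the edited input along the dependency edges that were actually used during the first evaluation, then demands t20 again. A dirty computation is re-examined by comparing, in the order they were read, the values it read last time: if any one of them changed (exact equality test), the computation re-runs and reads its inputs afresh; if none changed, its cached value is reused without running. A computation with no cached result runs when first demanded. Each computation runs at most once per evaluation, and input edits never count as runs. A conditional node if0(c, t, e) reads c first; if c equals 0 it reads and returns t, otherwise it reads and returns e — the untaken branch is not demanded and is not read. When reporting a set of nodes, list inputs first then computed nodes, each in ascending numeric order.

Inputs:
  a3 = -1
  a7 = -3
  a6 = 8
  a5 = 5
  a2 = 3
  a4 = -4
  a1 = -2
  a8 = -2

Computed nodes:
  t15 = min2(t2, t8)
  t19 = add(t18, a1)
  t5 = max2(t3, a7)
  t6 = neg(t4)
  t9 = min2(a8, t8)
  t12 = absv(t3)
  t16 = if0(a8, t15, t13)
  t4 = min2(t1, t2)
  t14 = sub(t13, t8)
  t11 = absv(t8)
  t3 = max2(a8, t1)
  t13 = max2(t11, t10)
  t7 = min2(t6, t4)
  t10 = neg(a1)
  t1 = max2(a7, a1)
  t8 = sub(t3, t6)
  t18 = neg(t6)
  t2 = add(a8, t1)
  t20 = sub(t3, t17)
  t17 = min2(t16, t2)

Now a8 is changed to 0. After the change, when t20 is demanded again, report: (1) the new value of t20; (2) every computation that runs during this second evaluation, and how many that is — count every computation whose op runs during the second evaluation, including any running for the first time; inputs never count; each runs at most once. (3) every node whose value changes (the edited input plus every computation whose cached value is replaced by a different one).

New value of t20: 2.
Computations that run: t2, t3, t4, t6, t8, t15, t16, t17, t20 — 9 in total.
Values that change: a8, t2, t3, t4, t6, t8, t16, t17.
Key observation: a condition flipped, so demand moved to the other branch — t11, t13 are never re-examined.

First evaluation (everything demanded from the output):
  t1 = max2(-3, -2) = -2
  t2 = add(-2, -2) = -4
  t3 = max2(-2, -2) = -2
  t4 = min2(-2, -4) = -4
  t6 = neg(-4) = 4
  t8 = sub(-2, 4) = -6
  t10 = neg(-2) = 2
  t11 = absv(-6) = 6
  t13 = max2(6, 2) = 6
  t16 = if0(a8=-2 -> else branch t13) = 6
  t17 = min2(6, -4) = -4
  t20 = sub(-2, -4) = 2

Propagation after the edit:
  t2: runs — a8 -2->0; result -2.
  t3: runs — a8 -2->0; result 0.
  t4: runs — t2 -4->-2; result -2.
  t6: runs — t4 -4->-2; result 2.
  t8: runs — t3 -2->0; t6 4->2; result -2.
  t11: marked dirty but never re-examined — demand shifted away from it.
  t13: marked dirty but never re-examined — demand shifted away from it.
  t15: demanded for the first time — runs, produces -2.
  t16: runs — a8 -2->0; result -2.
  t17: runs — t16 6->-2; t2 -4->-2; result -2.
  t20: runs — t3 -2->0; t17 -4->-2; result 2 (same value as before).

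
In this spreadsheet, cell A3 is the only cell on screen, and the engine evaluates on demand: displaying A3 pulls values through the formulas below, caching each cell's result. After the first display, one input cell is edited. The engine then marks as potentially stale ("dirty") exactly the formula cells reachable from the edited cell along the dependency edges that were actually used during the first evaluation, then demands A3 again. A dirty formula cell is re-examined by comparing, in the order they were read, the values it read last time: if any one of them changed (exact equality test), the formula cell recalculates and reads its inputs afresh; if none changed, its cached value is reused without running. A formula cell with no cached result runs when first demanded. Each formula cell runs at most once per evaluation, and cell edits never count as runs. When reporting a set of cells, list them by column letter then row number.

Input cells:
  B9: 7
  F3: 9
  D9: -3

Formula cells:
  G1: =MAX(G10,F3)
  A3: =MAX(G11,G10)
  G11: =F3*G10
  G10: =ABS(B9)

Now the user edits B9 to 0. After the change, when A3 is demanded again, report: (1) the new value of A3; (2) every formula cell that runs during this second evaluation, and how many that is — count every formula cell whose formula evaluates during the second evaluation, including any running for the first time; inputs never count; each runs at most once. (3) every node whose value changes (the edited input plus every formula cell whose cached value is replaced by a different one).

A3 now evaluates to 0.
Run set: A3, G10, G11 (3 run).
Changed values: A3, B9, G10, G11.

Initial pass — values computed on the first demand:
  G10 = ABS(7) = 7
  G11 = 9 * 7 = 63
  A3 = MAX(63, 7) = 63

Second demand — change propagation:
  G10: re-runs because B9 7->0; new result 0.
  G11: re-runs because G10 7->0; new result 0.
  A3: re-runs because G11 63->0; G10 7->0; new result 0.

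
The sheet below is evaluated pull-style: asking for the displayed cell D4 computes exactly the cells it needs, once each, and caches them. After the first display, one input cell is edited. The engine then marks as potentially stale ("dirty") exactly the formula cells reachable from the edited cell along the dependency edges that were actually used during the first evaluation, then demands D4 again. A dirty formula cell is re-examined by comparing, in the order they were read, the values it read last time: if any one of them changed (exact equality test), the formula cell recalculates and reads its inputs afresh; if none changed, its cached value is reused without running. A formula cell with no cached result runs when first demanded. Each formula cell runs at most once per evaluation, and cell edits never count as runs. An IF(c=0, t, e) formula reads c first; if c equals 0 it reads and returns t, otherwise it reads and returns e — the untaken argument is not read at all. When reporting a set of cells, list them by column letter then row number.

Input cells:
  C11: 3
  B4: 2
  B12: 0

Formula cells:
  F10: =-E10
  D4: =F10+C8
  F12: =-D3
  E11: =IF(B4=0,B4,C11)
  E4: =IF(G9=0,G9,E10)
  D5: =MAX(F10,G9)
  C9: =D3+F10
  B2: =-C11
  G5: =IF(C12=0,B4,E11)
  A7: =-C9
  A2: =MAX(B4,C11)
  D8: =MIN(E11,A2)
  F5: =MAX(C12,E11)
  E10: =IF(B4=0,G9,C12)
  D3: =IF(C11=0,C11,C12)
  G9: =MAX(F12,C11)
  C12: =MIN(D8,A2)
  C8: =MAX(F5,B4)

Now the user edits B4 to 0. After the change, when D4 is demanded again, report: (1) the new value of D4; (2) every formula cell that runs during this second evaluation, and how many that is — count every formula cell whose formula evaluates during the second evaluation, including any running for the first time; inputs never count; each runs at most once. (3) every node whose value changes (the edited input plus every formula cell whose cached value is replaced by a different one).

Demanding D4 again yields -3.
11 formula cells run: A2, C8, C12, D3, D4, D8, E10, E11, F5, F12, G9.
The nodes whose values change: B4, C8, C12, D4, D8, E11, F5.
Note the branch switch — D3, F12, G9 had no cache and run now for the first time.

First demand of the output computes:
  A2 = MAX(2, 3) = 3
  E11 = IF(B4=0: B4=2 -> else branch C11) = 3
  D8 = MIN(3, 3) = 3
  C12 = MIN(3, 3) = 3
  E10 = IF(B4=0: B4=2 -> else branch C12) = 3
  F5 = MAX(3, 3) = 3
  C8 = MAX(3, 2) = 3
  F10 = -(3) = -3
  D4 = -3 + 3 = 0

After the edit, cleaning proceeds:
  A2: a read changed (B4 2->0) — executes, giving 3 — identical to its old value.
  E11: a read changed (B4 2->0) — executes, giving 0.
  D8: a read changed (E11 3->0) — executes, giving 0.
  C12: a read changed (D8 3->0) — executes, giving 0.
  D3: had never run; runs now, result 0.
  F5: a read changed (C12 3->0; E11 3->0) — executes, giving 0.
  C8: a read changed (F5 3->0; B4 2->0) — executes, giving 0.
  F12: had never run; runs now, result 0.
  G9: had never run; runs now, result 3.
  E10: a read changed (B4 2->0; C12 3->0) — executes, giving 3 — identical to its old value.
  F10: dirty, but its reads are unchanged (E10 unchanged); cached -3 stands.
  D4: a read changed (C8 3->0) — executes, giving -3.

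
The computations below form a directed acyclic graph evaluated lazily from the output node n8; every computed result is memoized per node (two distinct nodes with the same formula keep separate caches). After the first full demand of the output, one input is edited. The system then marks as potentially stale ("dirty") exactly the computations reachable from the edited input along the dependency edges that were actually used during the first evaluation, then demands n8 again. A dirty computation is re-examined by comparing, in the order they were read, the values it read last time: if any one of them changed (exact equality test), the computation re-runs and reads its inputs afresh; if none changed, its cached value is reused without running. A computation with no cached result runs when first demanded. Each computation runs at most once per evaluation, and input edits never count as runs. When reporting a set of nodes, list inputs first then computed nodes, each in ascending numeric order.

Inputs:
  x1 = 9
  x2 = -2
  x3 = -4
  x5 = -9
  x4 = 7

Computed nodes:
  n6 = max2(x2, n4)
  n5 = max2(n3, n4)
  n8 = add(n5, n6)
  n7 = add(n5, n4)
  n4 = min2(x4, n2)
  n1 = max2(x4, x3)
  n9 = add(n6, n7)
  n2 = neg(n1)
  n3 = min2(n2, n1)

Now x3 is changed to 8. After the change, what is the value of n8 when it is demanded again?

Demanding n8 again yields -10.

First demand of the output computes:
  n1 = max2(7, -4) = 7
  n2 = neg(7) = -7
  n3 = min2(-7, 7) = -7
  n4 = min2(7, -7) = -7
  n5 = max2(-7, -7) = -7
  n6 = max2(-2, -7) = -2
  n8 = add(-7, -2) = -9

After the edit, cleaning proceeds:
  n1: a read changed (x3 -4->8) — executes, giving 8.
  n2: a read changed (n1 7->8) — executes, giving -8.
  n3: a read changed (n2 -7->-8; n1 7->8) — executes, giving -8.
  n4: a read changed (n2 -7->-8) — executes, giving -8.
  n5: a read changed (n3 -7->-8; n4 -7->-8) — executes, giving -8.
  n6: a read changed (n4 -7->-8) — executes, giving -2 — identical to its old value.
  n8: a read changed (n5 -7->-8) — executes, giving -10.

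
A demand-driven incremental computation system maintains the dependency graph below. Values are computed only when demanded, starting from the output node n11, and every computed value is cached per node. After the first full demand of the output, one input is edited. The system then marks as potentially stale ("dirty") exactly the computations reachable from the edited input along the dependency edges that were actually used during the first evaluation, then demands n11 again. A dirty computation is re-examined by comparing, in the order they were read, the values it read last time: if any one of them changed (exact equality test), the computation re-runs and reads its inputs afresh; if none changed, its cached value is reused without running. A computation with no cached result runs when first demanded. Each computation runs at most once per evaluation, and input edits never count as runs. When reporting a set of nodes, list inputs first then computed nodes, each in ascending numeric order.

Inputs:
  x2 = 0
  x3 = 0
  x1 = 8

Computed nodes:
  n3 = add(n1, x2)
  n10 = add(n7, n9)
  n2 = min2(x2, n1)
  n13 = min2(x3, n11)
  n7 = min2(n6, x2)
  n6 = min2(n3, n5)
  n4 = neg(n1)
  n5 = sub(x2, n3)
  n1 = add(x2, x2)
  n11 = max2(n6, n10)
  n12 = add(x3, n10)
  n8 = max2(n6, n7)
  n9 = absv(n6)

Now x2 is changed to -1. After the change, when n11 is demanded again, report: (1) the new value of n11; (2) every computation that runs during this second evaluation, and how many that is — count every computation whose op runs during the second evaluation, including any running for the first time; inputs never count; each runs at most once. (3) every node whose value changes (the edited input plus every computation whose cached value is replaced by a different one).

First evaluation (everything demanded from the output):
  n1 = add(0, 0) = 0
  n3 = add(0, 0) = 0
  n5 = sub(0, 0) = 0
  n6 = min2(0, 0) = 0
  n7 = min2(0, 0) = 0
  n9 = absv(0) = 0
  n10 = add(0, 0) = 0
  n11 = max2(0, 0) = 0

Propagation after the edit:
  n1: runs — x2 0->-1; x2 0->-1; result -2.
  n3: runs — n1 0->-2; x2 0->-1; result -3.
  n5: runs — x2 0->-1; n3 0->-3; result 2.
  n6: runs — n3 0->-3; n5 0->2; result -3.
  n7: runs — n6 0->-3; x2 0->-1; result -3.
  n9: runs — n6 0->-3; result 3.
  n10: runs — n7 0->-3; n9 0->3; result 0 (same value as before).
  n11: runs — n6 0->-3; result 0 (same value as before).

New value of n11: 0.
Computations that run: n1, n3, n5, n6, n7, n9, n10, n11 — 8 in total.
Values that change: x2, n1, n3, n5, n6, n7, n9.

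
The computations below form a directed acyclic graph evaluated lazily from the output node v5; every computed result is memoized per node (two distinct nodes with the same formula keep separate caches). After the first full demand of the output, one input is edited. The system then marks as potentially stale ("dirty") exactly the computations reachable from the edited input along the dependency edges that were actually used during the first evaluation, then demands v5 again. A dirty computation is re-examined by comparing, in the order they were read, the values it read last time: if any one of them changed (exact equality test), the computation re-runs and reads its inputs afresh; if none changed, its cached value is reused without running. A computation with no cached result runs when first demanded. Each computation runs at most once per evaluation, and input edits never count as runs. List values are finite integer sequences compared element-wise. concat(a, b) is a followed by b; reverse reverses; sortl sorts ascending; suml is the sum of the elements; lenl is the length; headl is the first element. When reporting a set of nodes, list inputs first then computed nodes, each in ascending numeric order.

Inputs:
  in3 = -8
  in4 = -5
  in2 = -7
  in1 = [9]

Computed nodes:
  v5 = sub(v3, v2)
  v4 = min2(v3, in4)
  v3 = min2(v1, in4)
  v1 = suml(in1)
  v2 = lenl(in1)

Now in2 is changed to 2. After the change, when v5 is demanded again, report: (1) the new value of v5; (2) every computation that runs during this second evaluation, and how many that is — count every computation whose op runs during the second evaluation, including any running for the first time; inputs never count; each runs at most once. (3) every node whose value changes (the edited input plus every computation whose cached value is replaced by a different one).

Demanding v5 again yields -6.
0 computations run: none.
The nodes whose values change: in2.
Note the shortcut — nothing in the graph depends on in2 at all, so no recomputation happens.

First demand of the output computes:
  v1 = suml([9]) = 9
  v2 = lenl([9]) = 1
  v3 = min2(9, -5) = -5
  v5 = sub(-5, 1) = -6

After the edit, cleaning proceeds:
  no node depends on in2 at all; the second demand re-runs nothing.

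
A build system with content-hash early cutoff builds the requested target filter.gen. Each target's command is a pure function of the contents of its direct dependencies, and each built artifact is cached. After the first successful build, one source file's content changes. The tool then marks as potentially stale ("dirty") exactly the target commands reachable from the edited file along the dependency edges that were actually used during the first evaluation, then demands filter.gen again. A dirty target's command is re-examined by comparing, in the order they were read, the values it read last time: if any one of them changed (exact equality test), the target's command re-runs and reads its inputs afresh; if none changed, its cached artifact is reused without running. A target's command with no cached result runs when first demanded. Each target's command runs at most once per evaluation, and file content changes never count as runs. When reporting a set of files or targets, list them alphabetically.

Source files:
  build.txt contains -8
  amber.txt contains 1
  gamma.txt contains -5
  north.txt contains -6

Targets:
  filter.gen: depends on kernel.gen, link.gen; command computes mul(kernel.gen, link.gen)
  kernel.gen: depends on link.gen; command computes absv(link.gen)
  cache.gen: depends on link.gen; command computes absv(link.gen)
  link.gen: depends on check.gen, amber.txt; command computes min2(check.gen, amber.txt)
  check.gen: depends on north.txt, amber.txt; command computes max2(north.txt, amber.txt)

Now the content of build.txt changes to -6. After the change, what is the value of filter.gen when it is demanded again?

New value of filter.gen: 1.
Key observation: build.txt is never demanded by the output, so the edit triggers no recomputation at all.

First evaluation (everything demanded from the output):
  check.gen = max2(-6, 1) = 1
  link.gen = min2(1, 1) = 1
  kernel.gen = absv(1) = 1
  filter.gen = mul(1, 1) = 1

Propagation after the edit:
  build.txt feeds no computation that the output demands — nothing is marked dirty and nothing runs.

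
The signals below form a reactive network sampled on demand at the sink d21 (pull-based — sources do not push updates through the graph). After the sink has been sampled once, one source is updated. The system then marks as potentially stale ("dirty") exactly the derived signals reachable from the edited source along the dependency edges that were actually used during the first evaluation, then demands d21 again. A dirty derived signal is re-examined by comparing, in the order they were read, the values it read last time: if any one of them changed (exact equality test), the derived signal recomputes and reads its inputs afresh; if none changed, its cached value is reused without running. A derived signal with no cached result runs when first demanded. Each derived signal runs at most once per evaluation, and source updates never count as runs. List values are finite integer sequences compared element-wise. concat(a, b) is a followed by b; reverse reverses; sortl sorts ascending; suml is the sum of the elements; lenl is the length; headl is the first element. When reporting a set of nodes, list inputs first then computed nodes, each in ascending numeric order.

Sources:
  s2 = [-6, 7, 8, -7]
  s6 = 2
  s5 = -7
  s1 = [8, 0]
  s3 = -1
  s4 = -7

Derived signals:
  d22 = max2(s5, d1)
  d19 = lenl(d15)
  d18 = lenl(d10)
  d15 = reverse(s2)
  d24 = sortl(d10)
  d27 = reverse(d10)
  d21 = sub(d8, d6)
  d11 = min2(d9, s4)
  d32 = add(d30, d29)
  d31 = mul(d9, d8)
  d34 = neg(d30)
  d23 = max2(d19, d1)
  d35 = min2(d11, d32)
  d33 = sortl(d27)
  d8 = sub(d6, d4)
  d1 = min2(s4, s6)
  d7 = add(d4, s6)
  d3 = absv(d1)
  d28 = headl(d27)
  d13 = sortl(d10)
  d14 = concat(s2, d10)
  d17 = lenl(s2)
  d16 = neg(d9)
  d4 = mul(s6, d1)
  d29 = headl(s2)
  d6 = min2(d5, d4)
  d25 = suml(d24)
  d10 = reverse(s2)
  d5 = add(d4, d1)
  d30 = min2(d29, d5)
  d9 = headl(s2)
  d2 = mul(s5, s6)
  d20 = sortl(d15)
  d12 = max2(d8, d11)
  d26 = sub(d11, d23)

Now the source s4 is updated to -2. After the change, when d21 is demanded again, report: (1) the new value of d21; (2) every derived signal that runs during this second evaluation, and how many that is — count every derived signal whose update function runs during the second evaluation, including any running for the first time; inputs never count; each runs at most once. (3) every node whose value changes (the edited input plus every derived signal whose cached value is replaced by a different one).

Initial pass — values computed on the first demand:
  d1 = min2(-7, 2) = -7
  d4 = mul(2, -7) = -14
  d5 = add(-14, -7) = -21
  d6 = min2(-21, -14) = -21
  d8 = sub(-21, -14) = -7
  d21 = sub(-7, -21) = 14

Second demand — change propagation:
  d1: re-runs because s4 -7->-2; new result -2.
  d4: re-runs because d1 -7->-2; new result -4.
  d5: re-runs because d4 -14->-4; d1 -7->-2; new result -6.
  d6: re-runs because d5 -21->-6; d4 -14->-4; new result -6.
  d8: re-runs because d6 -21->-6; d4 -14->-4; new result -2.
  d21: re-runs because d8 -7->-2; d6 -21->-6; new result 4.

d21 now evaluates to 4.
Run set: d1, d4, d5, d6, d8, d21 (6 run).
Changed values: s4, d1, d4, d5, d6, d8, d21.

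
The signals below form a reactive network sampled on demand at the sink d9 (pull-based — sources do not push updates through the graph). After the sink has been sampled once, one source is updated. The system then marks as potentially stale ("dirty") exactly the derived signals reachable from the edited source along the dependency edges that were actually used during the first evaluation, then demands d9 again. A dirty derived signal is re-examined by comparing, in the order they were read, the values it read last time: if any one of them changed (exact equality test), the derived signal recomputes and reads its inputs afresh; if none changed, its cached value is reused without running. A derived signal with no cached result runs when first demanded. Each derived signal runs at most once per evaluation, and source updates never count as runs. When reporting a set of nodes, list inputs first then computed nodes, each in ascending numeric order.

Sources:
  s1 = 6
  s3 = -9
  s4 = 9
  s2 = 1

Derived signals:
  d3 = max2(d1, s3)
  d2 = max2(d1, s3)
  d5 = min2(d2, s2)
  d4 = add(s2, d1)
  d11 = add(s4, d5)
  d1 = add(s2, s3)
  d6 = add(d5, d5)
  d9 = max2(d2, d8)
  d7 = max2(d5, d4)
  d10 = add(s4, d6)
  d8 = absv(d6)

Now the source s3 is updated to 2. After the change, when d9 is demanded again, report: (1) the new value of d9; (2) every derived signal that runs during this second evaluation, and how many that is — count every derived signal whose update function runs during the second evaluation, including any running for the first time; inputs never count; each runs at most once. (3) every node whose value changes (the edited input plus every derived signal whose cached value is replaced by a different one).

Initial pass — values computed on the first demand:
  d1 = add(1, -9) = -8
  d2 = max2(-8, -9) = -8
  d5 = min2(-8, 1) = -8
  d6 = add(-8, -8) = -16
  d8 = absv(-16) = 16
  d9 = max2(-8, 16) = 16

Second demand — change propagation:
  d1: re-runs because s3 -9->2; new result 3.
  d2: re-runs because d1 -8->3; s3 -9->2; new result 3.
  d5: re-runs because d2 -8->3; new result 1.
  d6: re-runs because d5 -8->1; d5 -8->1; new result 2.
  d8: re-runs because d6 -16->2; new result 2.
  d9: re-runs because d2 -8->3; d8 16->2; new result 3.

d9 now evaluates to 3.
Run set: d1, d2, d5, d6, d8, d9 (6 run).
Changed values: s3, d1, d2, d5, d6, d8, d9.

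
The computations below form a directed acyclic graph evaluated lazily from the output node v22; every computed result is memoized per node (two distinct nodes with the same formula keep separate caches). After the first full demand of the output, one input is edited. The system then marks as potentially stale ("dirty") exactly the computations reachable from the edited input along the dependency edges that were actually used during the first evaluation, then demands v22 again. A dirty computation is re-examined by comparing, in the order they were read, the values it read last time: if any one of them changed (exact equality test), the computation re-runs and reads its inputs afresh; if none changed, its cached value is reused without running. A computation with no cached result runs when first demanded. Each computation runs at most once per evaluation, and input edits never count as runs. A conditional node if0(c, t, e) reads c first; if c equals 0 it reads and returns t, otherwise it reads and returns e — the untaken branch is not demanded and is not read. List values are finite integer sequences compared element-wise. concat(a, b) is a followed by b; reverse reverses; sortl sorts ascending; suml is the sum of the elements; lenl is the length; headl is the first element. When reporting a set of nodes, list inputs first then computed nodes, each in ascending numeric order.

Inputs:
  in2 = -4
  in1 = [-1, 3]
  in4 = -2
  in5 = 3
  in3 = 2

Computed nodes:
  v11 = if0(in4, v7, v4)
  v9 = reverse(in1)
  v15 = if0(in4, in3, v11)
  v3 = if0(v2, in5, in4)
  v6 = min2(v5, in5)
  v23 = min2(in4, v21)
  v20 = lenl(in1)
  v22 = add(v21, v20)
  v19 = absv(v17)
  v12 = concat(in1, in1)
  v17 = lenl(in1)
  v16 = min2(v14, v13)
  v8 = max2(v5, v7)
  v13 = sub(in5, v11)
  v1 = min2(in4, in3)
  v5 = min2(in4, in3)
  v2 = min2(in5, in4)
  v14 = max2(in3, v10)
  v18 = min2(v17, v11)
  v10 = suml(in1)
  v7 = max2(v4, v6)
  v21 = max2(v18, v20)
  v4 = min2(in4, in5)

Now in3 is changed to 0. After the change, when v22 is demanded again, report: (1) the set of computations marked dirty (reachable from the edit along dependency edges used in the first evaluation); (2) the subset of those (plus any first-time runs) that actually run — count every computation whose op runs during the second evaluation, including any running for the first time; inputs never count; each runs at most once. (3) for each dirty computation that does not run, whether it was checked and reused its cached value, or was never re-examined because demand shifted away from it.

First demand of the output computes:
  v4 = min2(-2, 3) = -2
  v11 = if0(in4=-2 -> else branch v4) = -2
  v17 = lenl([-1, 3]) = 2
  v18 = min2(2, -2) = -2
  v20 = lenl([-1, 3]) = 2
  v21 = max2(-2, 2) = 2
  v22 = add(2, 2) = 4

After the edit, cleaning proceeds:
  in3 only reaches undemanded nodes; the second demand re-runs nothing.

Note the shortcut — in3 feeds only undemanded nodes, so no recomputation happens.

The edit dirties: none.
0 computations run: none.
No dirty computation escaped a run.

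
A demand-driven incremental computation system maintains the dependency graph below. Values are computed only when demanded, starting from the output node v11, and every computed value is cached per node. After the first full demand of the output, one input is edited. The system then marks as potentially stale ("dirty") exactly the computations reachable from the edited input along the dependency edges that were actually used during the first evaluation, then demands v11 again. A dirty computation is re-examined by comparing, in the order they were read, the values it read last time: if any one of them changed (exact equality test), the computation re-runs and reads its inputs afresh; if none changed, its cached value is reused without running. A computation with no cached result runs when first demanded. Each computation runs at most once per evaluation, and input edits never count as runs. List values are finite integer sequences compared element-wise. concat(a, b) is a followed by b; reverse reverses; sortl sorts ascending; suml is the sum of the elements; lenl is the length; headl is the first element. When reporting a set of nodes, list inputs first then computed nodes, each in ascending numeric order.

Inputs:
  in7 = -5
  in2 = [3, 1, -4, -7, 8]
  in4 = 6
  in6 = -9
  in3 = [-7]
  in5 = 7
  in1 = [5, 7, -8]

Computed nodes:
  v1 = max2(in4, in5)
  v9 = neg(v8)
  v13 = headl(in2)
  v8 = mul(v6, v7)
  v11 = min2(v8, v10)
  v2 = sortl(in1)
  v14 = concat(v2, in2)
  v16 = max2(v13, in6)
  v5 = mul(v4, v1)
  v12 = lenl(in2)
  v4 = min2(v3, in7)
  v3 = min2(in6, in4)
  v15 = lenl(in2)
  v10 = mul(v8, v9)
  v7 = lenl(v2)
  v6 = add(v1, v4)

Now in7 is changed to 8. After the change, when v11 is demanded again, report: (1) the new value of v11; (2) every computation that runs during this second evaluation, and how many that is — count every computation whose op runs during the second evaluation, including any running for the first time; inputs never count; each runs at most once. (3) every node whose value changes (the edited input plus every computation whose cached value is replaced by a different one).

New value of v11: -36.
Computations that run: v4 — 1 in total.
Values that change: in7.
Key observation: the change is absorbed at v4 — it re-runs but produces the same value, and the output's value is unchanged.

First evaluation (everything demanded from the output):
  v1 = max2(6, 7) = 7
  v2 = sortl([5, 7, -8]) = [-8, 5, 7]
  v3 = min2(-9, 6) = -9
  v4 = min2(-9, -5) = -9
  v6 = add(7, -9) = -2
  v7 = lenl([-8, 5, 7]) = 3
  v8 = mul(-2, 3) = -6
  v9 = neg(-6) = 6
  v10 = mul(-6, 6) = -36
  v11 = min2(-6, -36) = -36

Propagation after the edit:
  v4: runs — in7 -5->8; result -9 (same value as before).
  v6: checked — values it read are unchanged (v1 unchanged, v4 unchanged); reused cached -2 without running.
  v8: checked — values it read are unchanged (v6 unchanged, v7 unchanged); reused cached -6 without running.
  v9: checked — values it read are unchanged (v8 unchanged); reused cached 6 without running.
  v10: checked — values it read are unchanged (v8 unchanged, v9 unchanged); reused cached -36 without running.
  v11: checked — values it read are unchanged (v8 unchanged, v10 unchanged); reused cached -36 without running.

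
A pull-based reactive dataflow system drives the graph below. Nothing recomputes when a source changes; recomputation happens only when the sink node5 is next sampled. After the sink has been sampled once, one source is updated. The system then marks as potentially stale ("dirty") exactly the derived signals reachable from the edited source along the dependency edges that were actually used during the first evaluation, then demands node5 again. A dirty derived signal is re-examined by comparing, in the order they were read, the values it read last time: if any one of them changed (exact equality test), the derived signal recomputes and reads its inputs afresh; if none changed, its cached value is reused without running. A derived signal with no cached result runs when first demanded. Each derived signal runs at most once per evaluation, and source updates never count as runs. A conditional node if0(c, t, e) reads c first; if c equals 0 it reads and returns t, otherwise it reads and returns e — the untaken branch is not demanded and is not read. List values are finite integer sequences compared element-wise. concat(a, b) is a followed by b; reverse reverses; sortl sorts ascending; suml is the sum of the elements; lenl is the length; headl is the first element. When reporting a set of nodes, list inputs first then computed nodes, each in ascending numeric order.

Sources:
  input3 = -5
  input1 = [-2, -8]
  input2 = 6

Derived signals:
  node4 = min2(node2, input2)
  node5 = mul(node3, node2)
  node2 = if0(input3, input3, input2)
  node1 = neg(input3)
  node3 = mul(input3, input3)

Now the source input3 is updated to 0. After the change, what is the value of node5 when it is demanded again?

First evaluation (everything demanded from the output):
  node2 = if0(input3=-5 -> else branch input2) = 6
  node3 = mul(-5, -5) = 25
  node5 = mul(25, 6) = 150

Propagation after the edit:
  node2: runs — input3 -5->0; result 0.
  node3: runs — input3 -5->0; input3 -5->0; result 0.
  node5: runs — node3 25->0; node2 6->0; result 0.

New value of node5: 0.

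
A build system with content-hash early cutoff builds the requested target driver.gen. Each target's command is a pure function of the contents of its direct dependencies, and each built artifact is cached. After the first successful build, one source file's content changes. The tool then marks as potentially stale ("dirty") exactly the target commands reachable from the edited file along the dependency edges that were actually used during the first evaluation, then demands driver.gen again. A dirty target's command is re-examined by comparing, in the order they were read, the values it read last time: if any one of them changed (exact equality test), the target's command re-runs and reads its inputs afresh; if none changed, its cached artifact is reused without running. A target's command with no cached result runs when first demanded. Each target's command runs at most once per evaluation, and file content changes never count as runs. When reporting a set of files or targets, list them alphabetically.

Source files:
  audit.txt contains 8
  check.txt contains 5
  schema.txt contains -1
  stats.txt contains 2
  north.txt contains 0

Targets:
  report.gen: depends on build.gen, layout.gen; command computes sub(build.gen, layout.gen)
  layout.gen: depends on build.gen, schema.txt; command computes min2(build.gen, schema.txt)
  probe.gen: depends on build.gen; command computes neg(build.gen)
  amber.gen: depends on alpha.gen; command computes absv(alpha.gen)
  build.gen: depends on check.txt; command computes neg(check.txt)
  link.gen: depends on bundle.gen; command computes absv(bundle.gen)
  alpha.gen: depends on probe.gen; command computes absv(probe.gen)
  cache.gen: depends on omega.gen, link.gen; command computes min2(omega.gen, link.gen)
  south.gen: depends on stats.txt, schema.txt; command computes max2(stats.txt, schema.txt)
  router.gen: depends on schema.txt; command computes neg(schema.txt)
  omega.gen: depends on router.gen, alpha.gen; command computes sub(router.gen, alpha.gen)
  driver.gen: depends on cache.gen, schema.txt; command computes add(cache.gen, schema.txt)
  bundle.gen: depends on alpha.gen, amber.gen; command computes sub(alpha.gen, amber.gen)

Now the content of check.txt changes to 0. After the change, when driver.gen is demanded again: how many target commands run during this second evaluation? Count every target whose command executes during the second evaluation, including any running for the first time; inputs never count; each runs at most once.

First evaluation (everything demanded from the output):
  build.gen = neg(5) = -5
  probe.gen = neg(-5) = 5
  alpha.gen = absv(5) = 5
  amber.gen = absv(5) = 5
  bundle.gen = sub(5, 5) = 0
  link.gen = absv(0) = 0
  router.gen = neg(-1) = 1
  omega.gen = sub(1, 5) = -4
  cache.gen = min2(-4, 0) = -4
  driver.gen = add(-4, -1) = -5

Propagation after the edit:
  build.gen: runs — check.txt 5->0; result 0.
  probe.gen: runs — build.gen -5->0; result 0.
  alpha.gen: runs — probe.gen 5->0; result 0.
  amber.gen: runs — alpha.gen 5->0; result 0.
  bundle.gen: runs — alpha.gen 5->0; amber.gen 5->0; result 0 (same value as before).
  link.gen: checked — values it read are unchanged (bundle.gen unchanged); reused cached 0 without running.
  omega.gen: runs — alpha.gen 5->0; result 1.
  cache.gen: runs — omega.gen -4->1; result 0.
  driver.gen: runs — cache.gen -4->0; result -1.

Key observation: the cutoff stops propagation at link.gen — its inputs' values are unchanged, so it reuses its cache.

Target commands that run: alpha.gen, amber.gen, build.gen, bundle.gen, cache.gen, driver.gen, omega.gen, probe.gen — 8 in total.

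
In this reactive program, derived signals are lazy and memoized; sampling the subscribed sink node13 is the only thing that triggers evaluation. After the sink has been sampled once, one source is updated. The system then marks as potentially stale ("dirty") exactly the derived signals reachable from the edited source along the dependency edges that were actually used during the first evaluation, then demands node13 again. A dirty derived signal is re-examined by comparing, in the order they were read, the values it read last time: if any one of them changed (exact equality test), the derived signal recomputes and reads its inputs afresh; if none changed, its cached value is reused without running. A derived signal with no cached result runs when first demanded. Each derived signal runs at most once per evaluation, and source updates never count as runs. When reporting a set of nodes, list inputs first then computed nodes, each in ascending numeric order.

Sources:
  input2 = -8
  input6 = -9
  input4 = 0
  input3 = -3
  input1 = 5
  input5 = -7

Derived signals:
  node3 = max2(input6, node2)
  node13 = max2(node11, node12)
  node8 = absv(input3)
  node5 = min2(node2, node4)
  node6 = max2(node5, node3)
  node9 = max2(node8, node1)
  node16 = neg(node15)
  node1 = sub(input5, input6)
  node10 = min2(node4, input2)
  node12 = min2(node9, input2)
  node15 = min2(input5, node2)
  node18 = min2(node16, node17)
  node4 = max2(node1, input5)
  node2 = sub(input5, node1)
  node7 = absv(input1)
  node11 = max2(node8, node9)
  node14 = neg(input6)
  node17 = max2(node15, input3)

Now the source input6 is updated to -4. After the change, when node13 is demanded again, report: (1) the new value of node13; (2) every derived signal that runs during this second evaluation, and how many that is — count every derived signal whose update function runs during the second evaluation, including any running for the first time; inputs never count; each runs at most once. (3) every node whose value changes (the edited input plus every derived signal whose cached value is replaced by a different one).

First demand of the output computes:
  node1 = sub(-7, -9) = 2
  node8 = absv(-3) = 3
  node9 = max2(3, 2) = 3
  node11 = max2(3, 3) = 3
  node12 = min2(3, -8) = -8
  node13 = max2(3, -8) = 3

After the edit, cleaning proceeds:
  node1: a read changed (input6 -9->-4) — executes, giving -3.
  node9: a read changed (node1 2->-3) — executes, giving 3 — identical to its old value.
  node11: dirty, but its reads are unchanged (node8 unchanged, node9 unchanged); cached 3 stands.
  node12: dirty, but its reads are unchanged (node9 unchanged, input2 unchanged); cached -8 stands.
  node13: dirty, but its reads are unchanged (node11 unchanged, node12 unchanged); cached 3 stands.

Note the absorption at node9: it re-runs yet its value is the same, leaving the output's value untouched.

Demanding node13 again yields 3.
2 derived signals run: node1, node9.
The nodes whose values change: input6, node1.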